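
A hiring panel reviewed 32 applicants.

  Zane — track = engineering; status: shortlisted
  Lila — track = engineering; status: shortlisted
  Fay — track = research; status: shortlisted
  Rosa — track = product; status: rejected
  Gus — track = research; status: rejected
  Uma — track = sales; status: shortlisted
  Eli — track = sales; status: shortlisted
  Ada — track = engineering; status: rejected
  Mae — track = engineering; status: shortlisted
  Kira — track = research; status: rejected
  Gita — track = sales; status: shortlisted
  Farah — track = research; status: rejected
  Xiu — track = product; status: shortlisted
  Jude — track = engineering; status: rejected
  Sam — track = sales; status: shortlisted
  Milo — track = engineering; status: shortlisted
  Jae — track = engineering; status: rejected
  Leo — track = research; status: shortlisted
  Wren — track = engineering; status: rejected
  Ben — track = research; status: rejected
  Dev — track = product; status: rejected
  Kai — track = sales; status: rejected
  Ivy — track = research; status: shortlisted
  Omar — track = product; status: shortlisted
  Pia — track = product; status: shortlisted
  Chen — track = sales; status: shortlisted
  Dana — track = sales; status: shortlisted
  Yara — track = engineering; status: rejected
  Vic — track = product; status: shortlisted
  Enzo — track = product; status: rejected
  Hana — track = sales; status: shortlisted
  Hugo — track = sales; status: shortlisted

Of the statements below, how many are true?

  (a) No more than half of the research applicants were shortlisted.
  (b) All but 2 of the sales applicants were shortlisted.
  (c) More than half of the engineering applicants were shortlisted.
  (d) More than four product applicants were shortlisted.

(a) research: |A| = 7, |A ∩ B| = 3; needs |A ∩ B| ≤ |A ∖ B| — true.
(b) sales: |A| = 9, |A ∩ B| = 8; needs |A ∖ B| = 2 — false.
(c) engineering: |A| = 9, |A ∩ B| = 4; needs |A ∩ B| > |A ∖ B| — false.
(d) product: |A| = 7, |A ∩ B| = 4; needs |A ∩ B| > 4 — false.

1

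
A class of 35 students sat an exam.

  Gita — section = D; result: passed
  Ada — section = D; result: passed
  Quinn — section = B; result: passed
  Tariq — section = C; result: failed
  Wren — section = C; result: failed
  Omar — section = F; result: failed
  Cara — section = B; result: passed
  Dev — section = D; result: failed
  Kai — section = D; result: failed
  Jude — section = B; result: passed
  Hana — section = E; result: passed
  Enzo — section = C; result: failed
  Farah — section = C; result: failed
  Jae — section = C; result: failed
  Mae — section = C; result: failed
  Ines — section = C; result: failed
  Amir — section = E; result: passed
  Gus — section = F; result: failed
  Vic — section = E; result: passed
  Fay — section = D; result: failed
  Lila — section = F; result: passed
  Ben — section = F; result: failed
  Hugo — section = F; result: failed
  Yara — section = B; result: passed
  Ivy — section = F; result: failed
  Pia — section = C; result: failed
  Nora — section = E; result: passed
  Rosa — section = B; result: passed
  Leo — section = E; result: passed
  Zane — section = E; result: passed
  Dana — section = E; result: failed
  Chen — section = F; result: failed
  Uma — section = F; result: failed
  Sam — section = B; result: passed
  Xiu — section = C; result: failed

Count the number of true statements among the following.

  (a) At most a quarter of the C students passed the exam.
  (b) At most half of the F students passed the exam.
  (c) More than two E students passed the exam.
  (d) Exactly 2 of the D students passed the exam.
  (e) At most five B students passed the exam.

(a) C: |A| = 9, |A ∩ B| = 0; needs |A ∩ B| / |A| ≤ 1/4 — true.
(b) F: |A| = 8, |A ∩ B| = 1; needs |A ∩ B| ≤ |A ∖ B| — true.
(c) E: |A| = 7, |A ∩ B| = 6; needs |A ∩ B| > 2 — true.
(d) D: |A| = 5, |A ∩ B| = 2; needs |A ∩ B| = 2 — true.
(e) B: |A| = 6, |A ∩ B| = 6; needs |A ∩ B| ≤ 5 — false.

4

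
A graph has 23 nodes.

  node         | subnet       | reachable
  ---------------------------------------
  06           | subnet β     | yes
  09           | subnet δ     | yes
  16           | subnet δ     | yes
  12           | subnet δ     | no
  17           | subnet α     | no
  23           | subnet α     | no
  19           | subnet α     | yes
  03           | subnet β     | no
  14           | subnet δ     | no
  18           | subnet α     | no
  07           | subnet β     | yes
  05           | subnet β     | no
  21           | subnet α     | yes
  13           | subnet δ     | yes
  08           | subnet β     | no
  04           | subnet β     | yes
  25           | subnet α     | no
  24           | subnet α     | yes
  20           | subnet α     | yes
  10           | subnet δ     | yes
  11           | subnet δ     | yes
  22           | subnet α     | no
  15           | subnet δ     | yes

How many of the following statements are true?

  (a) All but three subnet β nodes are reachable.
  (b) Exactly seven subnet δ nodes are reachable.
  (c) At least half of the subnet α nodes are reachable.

(a) subnet β: |A| = 6, |A ∩ B| = 3; needs |A ∖ B| = 3 — true.
(b) subnet δ: |A| = 8, |A ∩ B| = 6; needs |A ∩ B| = 7 — false.
(c) subnet α: |A| = 9, |A ∩ B| = 4; needs |A ∩ B| ≥ |A ∖ B| — false.

1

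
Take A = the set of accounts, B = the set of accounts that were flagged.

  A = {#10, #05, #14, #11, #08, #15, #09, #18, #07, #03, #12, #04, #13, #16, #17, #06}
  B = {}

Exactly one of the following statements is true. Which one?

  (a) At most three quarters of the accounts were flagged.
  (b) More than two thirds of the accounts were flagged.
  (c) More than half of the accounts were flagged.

|A| = 16, |A ∩ B| = 0, |A ∖ B| = 16.
(a) requires |A ∩ B| / |A| ≤ 3/4: true.
(b) requires |A ∩ B| / |A| > 2/3: false.
(c) requires |A ∩ B| > |A ∖ B|: false.

(a)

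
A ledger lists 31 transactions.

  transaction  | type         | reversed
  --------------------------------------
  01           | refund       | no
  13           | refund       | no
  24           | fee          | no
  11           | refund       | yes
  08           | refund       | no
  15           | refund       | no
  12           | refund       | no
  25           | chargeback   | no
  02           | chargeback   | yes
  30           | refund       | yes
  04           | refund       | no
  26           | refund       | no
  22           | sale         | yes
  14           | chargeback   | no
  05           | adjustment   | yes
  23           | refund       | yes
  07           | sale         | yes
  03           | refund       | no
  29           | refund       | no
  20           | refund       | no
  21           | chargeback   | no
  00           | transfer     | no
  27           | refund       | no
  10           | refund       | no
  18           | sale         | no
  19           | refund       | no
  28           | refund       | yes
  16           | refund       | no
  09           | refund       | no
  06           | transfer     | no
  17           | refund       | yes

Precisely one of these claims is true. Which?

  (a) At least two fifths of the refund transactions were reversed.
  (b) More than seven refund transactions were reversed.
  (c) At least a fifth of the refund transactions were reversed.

(c)

|A| = 20, |A ∩ B| = 5, |A ∖ B| = 15.
(a) requires |A ∩ B| / |A| ≥ 2/5: false.
(b) requires |A ∩ B| > 7: false.
(c) requires |A ∩ B| / |A| ≥ 1/5: true.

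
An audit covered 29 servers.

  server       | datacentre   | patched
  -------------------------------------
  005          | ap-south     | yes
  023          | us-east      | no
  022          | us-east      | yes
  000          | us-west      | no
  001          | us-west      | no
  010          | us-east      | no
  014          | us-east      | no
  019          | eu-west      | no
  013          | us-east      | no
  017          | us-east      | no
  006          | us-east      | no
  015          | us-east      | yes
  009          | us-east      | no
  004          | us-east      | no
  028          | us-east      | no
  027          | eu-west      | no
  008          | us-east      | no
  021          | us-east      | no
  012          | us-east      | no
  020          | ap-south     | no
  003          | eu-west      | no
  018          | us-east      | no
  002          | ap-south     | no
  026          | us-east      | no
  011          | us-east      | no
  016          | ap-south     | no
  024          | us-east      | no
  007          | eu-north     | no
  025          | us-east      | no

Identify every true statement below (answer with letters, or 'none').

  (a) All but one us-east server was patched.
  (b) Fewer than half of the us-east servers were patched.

|A| = 19, |A ∩ B| = 2, |A ∖ B| = 17.
(a) |A ∖ B| = 1: fails.
(b) |A ∩ B| < |A ∖ B|: holds.

(b)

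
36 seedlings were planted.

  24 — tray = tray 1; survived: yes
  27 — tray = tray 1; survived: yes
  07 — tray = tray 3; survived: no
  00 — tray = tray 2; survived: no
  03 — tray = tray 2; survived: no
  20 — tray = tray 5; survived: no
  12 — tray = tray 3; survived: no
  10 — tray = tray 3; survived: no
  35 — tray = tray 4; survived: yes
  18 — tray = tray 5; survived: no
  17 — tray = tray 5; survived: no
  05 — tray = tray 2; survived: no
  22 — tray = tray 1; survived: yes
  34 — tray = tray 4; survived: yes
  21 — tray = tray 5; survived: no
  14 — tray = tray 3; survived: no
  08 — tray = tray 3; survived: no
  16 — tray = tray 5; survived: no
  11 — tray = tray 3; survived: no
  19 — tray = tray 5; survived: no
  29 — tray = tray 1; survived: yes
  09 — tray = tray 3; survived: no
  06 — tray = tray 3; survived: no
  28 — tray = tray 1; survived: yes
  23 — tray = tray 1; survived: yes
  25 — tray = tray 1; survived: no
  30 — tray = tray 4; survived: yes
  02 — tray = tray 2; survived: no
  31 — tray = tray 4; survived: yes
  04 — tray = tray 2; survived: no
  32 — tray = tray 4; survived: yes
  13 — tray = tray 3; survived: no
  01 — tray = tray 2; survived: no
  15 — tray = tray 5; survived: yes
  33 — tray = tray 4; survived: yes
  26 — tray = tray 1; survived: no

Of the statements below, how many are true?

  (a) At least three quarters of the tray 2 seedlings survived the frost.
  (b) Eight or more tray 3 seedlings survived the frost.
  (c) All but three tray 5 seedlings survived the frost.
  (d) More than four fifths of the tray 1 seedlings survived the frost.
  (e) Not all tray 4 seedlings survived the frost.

(a) tray 2: |A| = 6, |A ∩ B| = 0; needs |A ∩ B| / |A| ≥ 3/4 — false.
(b) tray 3: |A| = 9, |A ∩ B| = 0; needs |A ∩ B| ≥ 8 — false.
(c) tray 5: |A| = 7, |A ∩ B| = 1; needs |A ∖ B| = 3 — false.
(d) tray 1: |A| = 8, |A ∩ B| = 6; needs |A ∩ B| / |A| > 4/5 — false.
(e) tray 4: |A| = 6, |A ∩ B| = 6; needs A ⊄ B (|A ∖ B| ≥ 1) — false.

0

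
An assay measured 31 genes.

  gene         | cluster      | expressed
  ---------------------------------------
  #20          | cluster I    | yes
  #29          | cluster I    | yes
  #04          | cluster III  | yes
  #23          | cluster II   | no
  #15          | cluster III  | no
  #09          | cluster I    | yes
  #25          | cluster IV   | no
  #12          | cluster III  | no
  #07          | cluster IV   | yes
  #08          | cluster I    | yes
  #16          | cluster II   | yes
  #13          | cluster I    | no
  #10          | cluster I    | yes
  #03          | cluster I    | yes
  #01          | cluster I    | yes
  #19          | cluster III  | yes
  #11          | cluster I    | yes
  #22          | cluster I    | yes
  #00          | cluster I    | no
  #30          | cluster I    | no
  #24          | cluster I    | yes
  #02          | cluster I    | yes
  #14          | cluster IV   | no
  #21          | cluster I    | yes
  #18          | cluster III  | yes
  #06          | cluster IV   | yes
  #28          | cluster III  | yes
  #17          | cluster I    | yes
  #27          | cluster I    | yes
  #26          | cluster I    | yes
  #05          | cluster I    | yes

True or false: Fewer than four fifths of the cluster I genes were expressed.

False

The determiner here denotes the relation: |A ∩ B| / |A| < 4/5.
|A| = 19, |A ∩ B| = 16, |A ∖ B| = 3.
|A ∩ B|/|A| = 16/19, so the statement is false.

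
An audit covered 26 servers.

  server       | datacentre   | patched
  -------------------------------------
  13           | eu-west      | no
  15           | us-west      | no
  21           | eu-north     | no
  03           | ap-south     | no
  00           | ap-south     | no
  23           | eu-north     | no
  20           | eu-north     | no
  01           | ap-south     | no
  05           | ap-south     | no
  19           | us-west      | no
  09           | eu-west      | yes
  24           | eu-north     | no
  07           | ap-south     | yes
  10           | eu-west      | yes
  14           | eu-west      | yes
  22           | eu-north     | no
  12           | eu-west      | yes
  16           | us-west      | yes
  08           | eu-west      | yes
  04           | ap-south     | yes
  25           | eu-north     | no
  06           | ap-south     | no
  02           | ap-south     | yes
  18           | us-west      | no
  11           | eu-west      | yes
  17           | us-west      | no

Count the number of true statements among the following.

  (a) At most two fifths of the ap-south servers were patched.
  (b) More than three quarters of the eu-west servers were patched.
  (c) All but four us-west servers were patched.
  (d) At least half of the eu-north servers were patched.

3

(a) ap-south: |A| = 8, |A ∩ B| = 3; needs |A ∩ B| / |A| ≤ 2/5 — true.
(b) eu-west: |A| = 7, |A ∩ B| = 6; needs |A ∩ B| / |A| > 3/4 — true.
(c) us-west: |A| = 5, |A ∩ B| = 1; needs |A ∖ B| = 4 — true.
(d) eu-north: |A| = 6, |A ∩ B| = 0; needs |A ∩ B| ≥ |A ∖ B| — false.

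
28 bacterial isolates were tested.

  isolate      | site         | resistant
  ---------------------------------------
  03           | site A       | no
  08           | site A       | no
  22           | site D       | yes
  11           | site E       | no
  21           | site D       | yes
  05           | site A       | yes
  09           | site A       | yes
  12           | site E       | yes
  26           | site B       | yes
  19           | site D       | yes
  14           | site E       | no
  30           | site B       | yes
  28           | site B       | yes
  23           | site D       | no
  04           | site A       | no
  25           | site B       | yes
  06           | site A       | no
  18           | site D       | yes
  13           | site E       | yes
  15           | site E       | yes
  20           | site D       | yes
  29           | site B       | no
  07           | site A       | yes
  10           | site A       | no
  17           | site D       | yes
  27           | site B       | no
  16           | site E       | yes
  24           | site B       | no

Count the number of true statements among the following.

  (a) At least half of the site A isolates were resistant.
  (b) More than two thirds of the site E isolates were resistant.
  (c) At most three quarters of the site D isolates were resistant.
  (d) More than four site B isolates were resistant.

0

(a) site A: |A| = 8, |A ∩ B| = 3; needs |A ∩ B| ≥ |A ∖ B| — false.
(b) site E: |A| = 6, |A ∩ B| = 4; needs |A ∩ B| / |A| > 2/3 — false.
(c) site D: |A| = 7, |A ∩ B| = 6; needs |A ∩ B| / |A| ≤ 3/4 — false.
(d) site B: |A| = 7, |A ∩ B| = 4; needs |A ∩ B| > 4 — false.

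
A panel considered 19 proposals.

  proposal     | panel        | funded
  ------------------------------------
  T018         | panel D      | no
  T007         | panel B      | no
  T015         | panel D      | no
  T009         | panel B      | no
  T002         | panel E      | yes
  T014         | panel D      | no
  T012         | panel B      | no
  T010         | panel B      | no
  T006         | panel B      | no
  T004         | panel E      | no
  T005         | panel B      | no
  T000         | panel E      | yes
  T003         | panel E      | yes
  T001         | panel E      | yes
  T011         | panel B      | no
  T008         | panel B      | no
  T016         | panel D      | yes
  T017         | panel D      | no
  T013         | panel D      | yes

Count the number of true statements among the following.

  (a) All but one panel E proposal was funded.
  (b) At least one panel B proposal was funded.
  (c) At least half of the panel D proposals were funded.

(a) panel E: |A| = 5, |A ∩ B| = 4; needs |A ∖ B| = 1 — true.
(b) panel B: |A| = 8, |A ∩ B| = 0; needs A ∩ B ≠ ∅ (|A ∩ B| ≥ 1) — false.
(c) panel D: |A| = 6, |A ∩ B| = 2; needs |A ∩ B| ≥ |A ∖ B| — false.

1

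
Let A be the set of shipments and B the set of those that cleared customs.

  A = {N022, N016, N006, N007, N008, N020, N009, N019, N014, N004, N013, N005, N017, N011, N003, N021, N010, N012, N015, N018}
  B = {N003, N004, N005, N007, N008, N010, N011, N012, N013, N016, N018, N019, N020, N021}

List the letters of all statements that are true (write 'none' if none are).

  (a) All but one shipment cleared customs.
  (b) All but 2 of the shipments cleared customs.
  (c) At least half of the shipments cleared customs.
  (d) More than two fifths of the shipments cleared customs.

|A| = 20, |A ∩ B| = 14, |A ∖ B| = 6.
(a) |A ∖ B| = 1: fails.
(b) |A ∖ B| = 2: fails.
(c) |A ∩ B| ≥ |A ∖ B|: holds.
(d) |A ∩ B| / |A| > 2/5: holds.

(c), (d)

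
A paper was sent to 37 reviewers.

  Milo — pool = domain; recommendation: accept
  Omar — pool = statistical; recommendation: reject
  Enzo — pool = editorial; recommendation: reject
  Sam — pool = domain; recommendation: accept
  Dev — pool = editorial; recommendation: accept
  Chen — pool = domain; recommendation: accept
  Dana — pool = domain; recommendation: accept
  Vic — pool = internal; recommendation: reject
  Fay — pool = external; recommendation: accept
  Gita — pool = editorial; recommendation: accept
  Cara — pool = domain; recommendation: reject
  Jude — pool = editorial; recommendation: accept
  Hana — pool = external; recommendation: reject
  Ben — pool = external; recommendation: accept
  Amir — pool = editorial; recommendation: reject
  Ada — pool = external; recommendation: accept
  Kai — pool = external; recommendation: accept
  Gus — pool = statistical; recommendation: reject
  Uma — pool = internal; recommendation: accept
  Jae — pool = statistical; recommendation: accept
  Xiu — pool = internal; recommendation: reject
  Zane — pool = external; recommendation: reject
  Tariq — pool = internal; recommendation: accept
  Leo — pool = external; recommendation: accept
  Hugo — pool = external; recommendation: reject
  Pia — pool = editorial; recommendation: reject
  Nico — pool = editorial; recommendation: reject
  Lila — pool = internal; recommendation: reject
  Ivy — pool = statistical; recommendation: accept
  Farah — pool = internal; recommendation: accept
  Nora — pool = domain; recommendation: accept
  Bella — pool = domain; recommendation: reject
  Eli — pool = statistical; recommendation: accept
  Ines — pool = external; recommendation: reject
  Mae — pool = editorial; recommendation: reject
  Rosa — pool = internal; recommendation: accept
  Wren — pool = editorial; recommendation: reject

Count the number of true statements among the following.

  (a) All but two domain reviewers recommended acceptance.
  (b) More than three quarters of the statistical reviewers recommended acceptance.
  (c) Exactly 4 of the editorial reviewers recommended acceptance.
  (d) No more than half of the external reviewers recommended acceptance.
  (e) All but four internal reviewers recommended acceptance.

1

(a) domain: |A| = 7, |A ∩ B| = 5; needs |A ∖ B| = 2 — true.
(b) statistical: |A| = 5, |A ∩ B| = 3; needs |A ∩ B| / |A| > 3/4 — false.
(c) editorial: |A| = 9, |A ∩ B| = 3; needs |A ∩ B| = 4 — false.
(d) external: |A| = 9, |A ∩ B| = 5; needs |A ∩ B| ≤ |A ∖ B| — false.
(e) internal: |A| = 7, |A ∩ B| = 4; needs |A ∖ B| = 4 — false.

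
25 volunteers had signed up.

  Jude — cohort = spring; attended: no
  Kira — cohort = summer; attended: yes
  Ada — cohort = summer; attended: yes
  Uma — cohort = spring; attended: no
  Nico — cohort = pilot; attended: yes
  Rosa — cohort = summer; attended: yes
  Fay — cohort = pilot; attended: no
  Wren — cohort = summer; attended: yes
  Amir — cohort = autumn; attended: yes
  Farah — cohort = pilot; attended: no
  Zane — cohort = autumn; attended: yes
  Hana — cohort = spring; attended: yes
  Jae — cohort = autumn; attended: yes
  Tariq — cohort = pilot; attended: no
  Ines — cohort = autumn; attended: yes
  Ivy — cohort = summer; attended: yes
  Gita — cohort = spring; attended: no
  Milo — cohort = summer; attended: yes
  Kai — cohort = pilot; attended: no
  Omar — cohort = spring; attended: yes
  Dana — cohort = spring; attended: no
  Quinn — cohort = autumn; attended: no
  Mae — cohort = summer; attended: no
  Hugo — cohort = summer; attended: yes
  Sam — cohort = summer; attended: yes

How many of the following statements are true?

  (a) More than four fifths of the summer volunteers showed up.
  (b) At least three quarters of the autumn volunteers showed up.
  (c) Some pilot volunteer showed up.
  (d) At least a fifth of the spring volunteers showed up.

(a) summer: |A| = 9, |A ∩ B| = 8; needs |A ∩ B| / |A| > 4/5 — true.
(b) autumn: |A| = 5, |A ∩ B| = 4; needs |A ∩ B| / |A| ≥ 3/4 — true.
(c) pilot: |A| = 5, |A ∩ B| = 1; needs A ∩ B ≠ ∅ (|A ∩ B| ≥ 1) — true.
(d) spring: |A| = 6, |A ∩ B| = 2; needs |A ∩ B| / |A| ≥ 1/5 — true.

4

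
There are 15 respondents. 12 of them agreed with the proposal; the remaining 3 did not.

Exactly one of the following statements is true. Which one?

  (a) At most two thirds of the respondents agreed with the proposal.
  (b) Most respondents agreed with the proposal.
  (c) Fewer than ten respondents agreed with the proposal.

(b)

|A| = 15, |A ∩ B| = 12, |A ∖ B| = 3.
(a) requires |A ∩ B| / |A| ≤ 2/3: false.
(b) requires |A ∩ B| > |A ∖ B|: true.
(c) requires |A ∩ B| < 10: false.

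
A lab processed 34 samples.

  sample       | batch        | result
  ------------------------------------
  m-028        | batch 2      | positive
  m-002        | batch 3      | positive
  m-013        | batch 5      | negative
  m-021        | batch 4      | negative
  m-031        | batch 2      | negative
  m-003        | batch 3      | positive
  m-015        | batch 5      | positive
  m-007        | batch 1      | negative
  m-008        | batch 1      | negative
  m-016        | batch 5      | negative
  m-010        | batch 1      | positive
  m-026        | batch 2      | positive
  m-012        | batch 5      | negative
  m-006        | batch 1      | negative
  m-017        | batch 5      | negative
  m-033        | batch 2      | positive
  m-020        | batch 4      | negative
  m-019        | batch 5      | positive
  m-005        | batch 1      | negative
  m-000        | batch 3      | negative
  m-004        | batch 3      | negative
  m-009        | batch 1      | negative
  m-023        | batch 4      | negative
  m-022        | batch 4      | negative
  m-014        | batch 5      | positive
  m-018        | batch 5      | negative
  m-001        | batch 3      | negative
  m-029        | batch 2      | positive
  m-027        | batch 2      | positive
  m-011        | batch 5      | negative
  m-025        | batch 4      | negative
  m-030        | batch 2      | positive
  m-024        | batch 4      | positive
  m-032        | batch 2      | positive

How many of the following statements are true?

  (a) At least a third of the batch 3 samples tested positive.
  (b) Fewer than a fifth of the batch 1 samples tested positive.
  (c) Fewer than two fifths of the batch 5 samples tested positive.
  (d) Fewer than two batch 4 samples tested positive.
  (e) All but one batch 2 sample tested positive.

5

(a) batch 3: |A| = 5, |A ∩ B| = 2; needs |A ∩ B| / |A| ≥ 1/3 — true.
(b) batch 1: |A| = 6, |A ∩ B| = 1; needs |A ∩ B| / |A| < 1/5 — true.
(c) batch 5: |A| = 9, |A ∩ B| = 3; needs |A ∩ B| / |A| < 2/5 — true.
(d) batch 4: |A| = 6, |A ∩ B| = 1; needs |A ∩ B| < 2 — true.
(e) batch 2: |A| = 8, |A ∩ B| = 7; needs |A ∖ B| = 1 — true.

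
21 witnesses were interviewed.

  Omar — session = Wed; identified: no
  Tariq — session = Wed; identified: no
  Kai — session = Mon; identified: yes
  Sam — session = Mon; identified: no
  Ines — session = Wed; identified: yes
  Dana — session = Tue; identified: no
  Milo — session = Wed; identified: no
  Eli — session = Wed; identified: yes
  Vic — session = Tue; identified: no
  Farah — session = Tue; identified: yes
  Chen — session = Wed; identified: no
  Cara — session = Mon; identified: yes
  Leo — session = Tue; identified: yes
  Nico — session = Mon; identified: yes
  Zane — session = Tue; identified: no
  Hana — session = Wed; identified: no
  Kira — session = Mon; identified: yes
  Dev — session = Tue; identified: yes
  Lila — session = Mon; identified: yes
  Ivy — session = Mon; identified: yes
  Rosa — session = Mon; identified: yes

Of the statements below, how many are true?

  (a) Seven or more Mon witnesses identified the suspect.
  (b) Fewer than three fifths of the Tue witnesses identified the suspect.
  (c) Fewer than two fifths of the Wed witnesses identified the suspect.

3

(a) Mon: |A| = 8, |A ∩ B| = 7; needs |A ∩ B| ≥ 7 — true.
(b) Tue: |A| = 6, |A ∩ B| = 3; needs |A ∩ B| / |A| < 3/5 — true.
(c) Wed: |A| = 7, |A ∩ B| = 2; needs |A ∩ B| / |A| < 2/5 — true.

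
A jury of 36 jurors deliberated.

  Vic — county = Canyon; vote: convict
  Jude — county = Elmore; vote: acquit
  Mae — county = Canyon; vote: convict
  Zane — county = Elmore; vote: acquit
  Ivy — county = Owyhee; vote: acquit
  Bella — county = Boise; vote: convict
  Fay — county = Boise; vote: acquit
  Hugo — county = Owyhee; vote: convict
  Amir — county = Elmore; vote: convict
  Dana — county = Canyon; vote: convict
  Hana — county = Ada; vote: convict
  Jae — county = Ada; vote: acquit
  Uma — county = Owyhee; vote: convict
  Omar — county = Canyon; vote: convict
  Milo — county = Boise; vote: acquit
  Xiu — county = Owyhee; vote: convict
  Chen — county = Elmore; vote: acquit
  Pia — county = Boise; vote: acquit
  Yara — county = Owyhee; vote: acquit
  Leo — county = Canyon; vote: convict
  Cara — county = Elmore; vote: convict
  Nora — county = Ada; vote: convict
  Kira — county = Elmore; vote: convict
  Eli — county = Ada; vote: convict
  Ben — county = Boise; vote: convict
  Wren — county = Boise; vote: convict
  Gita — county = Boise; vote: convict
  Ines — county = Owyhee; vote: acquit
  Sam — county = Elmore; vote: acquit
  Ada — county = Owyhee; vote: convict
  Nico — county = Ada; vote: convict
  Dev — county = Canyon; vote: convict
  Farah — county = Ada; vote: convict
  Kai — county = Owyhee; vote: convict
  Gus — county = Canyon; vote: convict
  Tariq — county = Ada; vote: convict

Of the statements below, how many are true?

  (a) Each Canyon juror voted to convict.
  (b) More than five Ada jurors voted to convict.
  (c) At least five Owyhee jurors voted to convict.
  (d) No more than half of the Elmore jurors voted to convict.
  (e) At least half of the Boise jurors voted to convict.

5

(a) Canyon: |A| = 7, |A ∩ B| = 7; needs A ⊆ B, i.e. every element of A is in B (|A ∖ B| = 0) — true.
(b) Ada: |A| = 7, |A ∩ B| = 6; needs |A ∩ B| > 5 — true.
(c) Owyhee: |A| = 8, |A ∩ B| = 5; needs |A ∩ B| ≥ 5 — true.
(d) Elmore: |A| = 7, |A ∩ B| = 3; needs |A ∩ B| ≤ |A ∖ B| — true.
(e) Boise: |A| = 7, |A ∩ B| = 4; needs |A ∩ B| ≥ |A ∖ B| — true.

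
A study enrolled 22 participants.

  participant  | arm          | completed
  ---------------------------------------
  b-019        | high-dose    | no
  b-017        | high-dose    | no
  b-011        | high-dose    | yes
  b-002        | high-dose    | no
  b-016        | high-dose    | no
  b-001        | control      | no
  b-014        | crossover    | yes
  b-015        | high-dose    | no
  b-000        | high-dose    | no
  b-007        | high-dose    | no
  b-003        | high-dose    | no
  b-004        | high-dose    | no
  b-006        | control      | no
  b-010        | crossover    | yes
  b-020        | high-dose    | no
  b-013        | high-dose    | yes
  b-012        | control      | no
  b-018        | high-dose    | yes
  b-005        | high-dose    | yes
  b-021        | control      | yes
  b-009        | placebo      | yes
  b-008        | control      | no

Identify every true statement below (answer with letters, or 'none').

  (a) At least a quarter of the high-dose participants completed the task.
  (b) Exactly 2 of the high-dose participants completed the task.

(a)

|A| = 14, |A ∩ B| = 4, |A ∖ B| = 10.
(a) |A ∩ B| / |A| ≥ 1/4: holds.
(b) |A ∩ B| = 2: fails.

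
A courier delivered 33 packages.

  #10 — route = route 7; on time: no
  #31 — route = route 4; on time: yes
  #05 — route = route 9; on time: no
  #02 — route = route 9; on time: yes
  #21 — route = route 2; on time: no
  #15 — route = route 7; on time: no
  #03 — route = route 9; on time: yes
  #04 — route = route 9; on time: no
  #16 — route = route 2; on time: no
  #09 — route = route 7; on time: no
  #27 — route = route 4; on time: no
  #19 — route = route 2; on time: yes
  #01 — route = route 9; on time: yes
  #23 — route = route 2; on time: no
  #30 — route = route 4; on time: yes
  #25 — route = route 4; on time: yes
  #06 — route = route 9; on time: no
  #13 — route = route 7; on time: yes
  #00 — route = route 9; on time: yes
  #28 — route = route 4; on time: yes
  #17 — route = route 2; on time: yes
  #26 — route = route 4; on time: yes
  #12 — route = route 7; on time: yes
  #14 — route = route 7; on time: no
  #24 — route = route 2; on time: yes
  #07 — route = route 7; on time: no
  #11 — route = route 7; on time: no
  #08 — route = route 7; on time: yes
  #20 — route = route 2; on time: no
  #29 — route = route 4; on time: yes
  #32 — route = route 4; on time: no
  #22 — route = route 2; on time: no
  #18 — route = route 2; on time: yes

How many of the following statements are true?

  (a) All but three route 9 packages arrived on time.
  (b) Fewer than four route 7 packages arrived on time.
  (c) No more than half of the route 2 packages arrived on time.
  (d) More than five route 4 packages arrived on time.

(a) route 9: |A| = 7, |A ∩ B| = 4; needs |A ∖ B| = 3 — true.
(b) route 7: |A| = 9, |A ∩ B| = 3; needs |A ∩ B| < 4 — true.
(c) route 2: |A| = 9, |A ∩ B| = 4; needs |A ∩ B| ≤ |A ∖ B| — true.
(d) route 4: |A| = 8, |A ∩ B| = 6; needs |A ∩ B| > 5 — true.

4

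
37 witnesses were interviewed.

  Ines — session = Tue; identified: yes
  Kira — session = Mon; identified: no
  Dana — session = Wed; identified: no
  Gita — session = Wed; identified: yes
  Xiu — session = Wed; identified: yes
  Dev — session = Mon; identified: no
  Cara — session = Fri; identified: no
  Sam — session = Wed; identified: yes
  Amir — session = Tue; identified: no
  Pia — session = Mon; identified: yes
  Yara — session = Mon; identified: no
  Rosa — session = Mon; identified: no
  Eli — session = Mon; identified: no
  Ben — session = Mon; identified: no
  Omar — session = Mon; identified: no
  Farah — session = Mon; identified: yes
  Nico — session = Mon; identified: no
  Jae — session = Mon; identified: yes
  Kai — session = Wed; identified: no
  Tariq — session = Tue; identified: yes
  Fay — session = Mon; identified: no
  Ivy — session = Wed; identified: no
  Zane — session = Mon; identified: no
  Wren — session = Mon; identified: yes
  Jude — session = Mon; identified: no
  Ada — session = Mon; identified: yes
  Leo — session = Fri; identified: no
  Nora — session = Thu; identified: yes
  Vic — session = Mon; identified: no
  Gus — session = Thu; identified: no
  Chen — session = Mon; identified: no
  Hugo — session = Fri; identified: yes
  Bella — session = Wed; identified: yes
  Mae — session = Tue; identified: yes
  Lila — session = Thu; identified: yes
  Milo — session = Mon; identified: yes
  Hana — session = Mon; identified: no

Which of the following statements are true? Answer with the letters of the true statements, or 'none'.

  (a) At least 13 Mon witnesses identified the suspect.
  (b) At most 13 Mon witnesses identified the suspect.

(b)

|A| = 20, |A ∩ B| = 6, |A ∖ B| = 14.
(a) |A ∩ B| ≥ 13: fails.
(b) |A ∩ B| ≤ 13: holds.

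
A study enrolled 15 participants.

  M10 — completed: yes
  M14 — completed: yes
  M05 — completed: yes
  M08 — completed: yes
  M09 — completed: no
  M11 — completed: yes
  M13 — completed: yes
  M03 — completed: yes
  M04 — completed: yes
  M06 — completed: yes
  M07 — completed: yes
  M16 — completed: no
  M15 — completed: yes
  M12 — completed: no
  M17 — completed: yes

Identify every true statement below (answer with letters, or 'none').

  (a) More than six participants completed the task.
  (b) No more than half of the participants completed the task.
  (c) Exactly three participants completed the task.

|A| = 15, |A ∩ B| = 12, |A ∖ B| = 3.
(a) |A ∩ B| > 6: holds.
(b) |A ∩ B| ≤ |A ∖ B|: fails.
(c) |A ∩ B| = 3: fails.

(a)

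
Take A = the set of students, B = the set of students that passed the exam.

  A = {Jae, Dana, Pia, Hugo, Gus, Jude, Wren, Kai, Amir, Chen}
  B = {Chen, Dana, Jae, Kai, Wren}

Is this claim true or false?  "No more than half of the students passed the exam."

'No more than half of the students passed the exam' holds iff |A ∩ B| ≤ |A ∖ B|.
A (the restrictor) = {Jae, Dana, Pia, Hugo, Gus, Jude, Wren, Kai, Amir, Chen}, |A| = 10.
A ∩ B = {Jae, Dana, Wren, Kai, Chen}, so |A ∩ B| = 5.
A ∖ B = {Pia, Hugo, Gus, Jude, Amir}, so |A ∖ B| = 5.
5 = 5, so the statement is true.

True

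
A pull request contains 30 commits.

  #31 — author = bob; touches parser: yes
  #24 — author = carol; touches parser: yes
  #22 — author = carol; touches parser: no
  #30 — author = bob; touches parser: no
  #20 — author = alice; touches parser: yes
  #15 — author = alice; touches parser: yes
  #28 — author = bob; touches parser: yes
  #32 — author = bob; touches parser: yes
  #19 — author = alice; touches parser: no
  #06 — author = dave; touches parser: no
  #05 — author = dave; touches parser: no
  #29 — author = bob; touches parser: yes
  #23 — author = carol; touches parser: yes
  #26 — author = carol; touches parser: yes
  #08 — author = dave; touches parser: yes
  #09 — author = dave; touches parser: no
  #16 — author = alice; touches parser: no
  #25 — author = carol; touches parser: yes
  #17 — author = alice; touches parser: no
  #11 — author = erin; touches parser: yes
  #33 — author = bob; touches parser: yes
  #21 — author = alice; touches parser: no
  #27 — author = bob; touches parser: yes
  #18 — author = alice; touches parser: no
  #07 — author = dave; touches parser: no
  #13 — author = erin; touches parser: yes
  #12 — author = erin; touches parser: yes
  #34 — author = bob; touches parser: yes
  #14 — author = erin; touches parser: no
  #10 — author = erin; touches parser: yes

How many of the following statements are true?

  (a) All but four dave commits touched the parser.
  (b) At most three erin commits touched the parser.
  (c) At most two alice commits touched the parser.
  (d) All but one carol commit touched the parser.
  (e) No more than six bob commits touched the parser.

(a) dave: |A| = 5, |A ∩ B| = 1; needs |A ∖ B| = 4 — true.
(b) erin: |A| = 5, |A ∩ B| = 4; needs |A ∩ B| ≤ 3 — false.
(c) alice: |A| = 7, |A ∩ B| = 2; needs |A ∩ B| ≤ 2 — true.
(d) carol: |A| = 5, |A ∩ B| = 4; needs |A ∖ B| = 1 — true.
(e) bob: |A| = 8, |A ∩ B| = 7; needs |A ∩ B| ≤ 6 — false.

3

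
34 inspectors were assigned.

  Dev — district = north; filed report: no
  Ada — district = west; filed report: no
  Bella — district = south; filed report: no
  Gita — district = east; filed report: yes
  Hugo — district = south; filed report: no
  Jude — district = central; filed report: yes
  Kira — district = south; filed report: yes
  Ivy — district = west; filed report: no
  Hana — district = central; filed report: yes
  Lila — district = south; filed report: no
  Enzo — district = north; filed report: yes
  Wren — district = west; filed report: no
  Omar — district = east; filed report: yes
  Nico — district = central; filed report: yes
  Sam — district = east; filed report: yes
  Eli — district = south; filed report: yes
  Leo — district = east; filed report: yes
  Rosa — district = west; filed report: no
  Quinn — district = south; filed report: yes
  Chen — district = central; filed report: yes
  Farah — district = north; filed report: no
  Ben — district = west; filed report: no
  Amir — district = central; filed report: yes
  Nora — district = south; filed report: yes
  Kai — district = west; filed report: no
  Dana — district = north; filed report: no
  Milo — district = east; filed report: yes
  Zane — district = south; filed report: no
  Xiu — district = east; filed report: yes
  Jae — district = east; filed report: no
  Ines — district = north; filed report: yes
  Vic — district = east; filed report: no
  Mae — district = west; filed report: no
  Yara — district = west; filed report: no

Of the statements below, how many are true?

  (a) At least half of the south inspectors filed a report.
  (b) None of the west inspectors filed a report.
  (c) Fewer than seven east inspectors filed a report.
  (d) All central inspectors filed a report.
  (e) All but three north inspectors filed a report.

(a) south: |A| = 8, |A ∩ B| = 4; needs |A ∩ B| ≥ |A ∖ B| — true.
(b) west: |A| = 8, |A ∩ B| = 0; needs A ∩ B = ∅ (|A ∩ B| = 0) — true.
(c) east: |A| = 8, |A ∩ B| = 6; needs |A ∩ B| < 7 — true.
(d) central: |A| = 5, |A ∩ B| = 5; needs A ⊆ B, i.e. every element of A is in B (|A ∖ B| = 0) — true.
(e) north: |A| = 5, |A ∩ B| = 2; needs |A ∖ B| = 3 — true.

5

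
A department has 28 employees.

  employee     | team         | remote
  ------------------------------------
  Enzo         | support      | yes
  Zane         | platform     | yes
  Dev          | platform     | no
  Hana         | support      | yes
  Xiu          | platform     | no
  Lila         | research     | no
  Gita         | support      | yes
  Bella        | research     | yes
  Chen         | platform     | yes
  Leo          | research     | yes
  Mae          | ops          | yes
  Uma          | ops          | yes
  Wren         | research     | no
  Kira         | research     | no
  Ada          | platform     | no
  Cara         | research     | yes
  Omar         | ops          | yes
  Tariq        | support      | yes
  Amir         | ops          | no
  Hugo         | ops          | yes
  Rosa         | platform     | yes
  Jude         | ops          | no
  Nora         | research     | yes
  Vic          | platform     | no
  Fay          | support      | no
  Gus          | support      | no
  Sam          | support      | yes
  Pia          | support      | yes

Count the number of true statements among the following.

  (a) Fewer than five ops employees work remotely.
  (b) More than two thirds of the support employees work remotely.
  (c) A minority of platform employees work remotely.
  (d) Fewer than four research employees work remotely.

(a) ops: |A| = 6, |A ∩ B| = 4; needs |A ∩ B| < 5 — true.
(b) support: |A| = 8, |A ∩ B| = 6; needs |A ∩ B| / |A| > 2/3 — true.
(c) platform: |A| = 7, |A ∩ B| = 3; needs |A ∩ B| < |A ∖ B| — true.
(d) research: |A| = 7, |A ∩ B| = 4; needs |A ∩ B| < 4 — false.

3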